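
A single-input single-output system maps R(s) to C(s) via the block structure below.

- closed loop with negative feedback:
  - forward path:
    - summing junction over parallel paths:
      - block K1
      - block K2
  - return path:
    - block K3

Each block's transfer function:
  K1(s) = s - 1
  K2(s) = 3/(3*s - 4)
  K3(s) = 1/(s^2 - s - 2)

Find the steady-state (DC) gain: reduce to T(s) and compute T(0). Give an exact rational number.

First reduce the diagram to T(s).

1. combine K1, K2 in parallel gives (3*s^2 - 7*s + 7)/(3*s - 4)
2. apply the feedback formula to (K1+K2), K3 gives (3*s^4 - 10*s^3 + 8*s^2 + 7*s - 14)/(3*s^3 - 4*s^2 - 9*s + 15)
Evaluating the step-2 result (the overall T(s)) at s = 0 gives T(0) = -14/15.

Answer: -14/15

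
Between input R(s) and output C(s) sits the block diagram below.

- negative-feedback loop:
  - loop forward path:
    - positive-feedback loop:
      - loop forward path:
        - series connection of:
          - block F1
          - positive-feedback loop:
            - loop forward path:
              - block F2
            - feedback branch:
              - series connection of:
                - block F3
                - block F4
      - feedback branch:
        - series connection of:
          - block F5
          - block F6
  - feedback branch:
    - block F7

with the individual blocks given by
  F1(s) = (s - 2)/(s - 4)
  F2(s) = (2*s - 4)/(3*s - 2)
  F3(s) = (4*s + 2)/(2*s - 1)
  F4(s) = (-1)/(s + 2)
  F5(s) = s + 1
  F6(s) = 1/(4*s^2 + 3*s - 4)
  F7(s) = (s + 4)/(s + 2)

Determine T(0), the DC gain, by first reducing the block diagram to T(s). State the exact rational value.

Step 1 - combine F3, F4 in series: (-4*s - 2)/(2*s^2 + 3*s - 2)
Step 2 - apply the feedback formula to F2, (F3*F4): (4*s^3 - 2*s^2 - 16*s + 8)/(6*s^3 + 13*s^2 - 24*s - 4)
Step 3 - combine F1, [F2/(1-F2*(F3*F4))] in series: (4*s^4 - 10*s^3 - 12*s^2 + 40*s - 16)/(6*s^4 - 11*s^3 - 76*s^2 + 92*s + 16)
Step 4 - reduce the series chain F5, F6: (s + 1)/(4*s^2 + 3*s - 4)
Step 5 - close the feedback loop around (F1*[F2/(1-F2*(F3*F4))]), (F5*F6): (16*s^6 - 28*s^5 - 94*s^4 + 164*s^3 + 104*s^2 - 208*s + 64)/(24*s^6 - 30*s^5 - 355*s^4 + 206*s^3 + 616*s^2 - 344*s - 48)
Step 6 - reduce the feedback loop with forward [(F1*[F2/(1-F2*(F3*F4))])/(1-(F1*[F2/(1-F2*(F3*F4))])*(F5*F6))] and return F7: (16*s^6 - 28*s^5 - 94*s^4 + 164*s^3 + 104*s^2 - 208*s + 64)/(40*s^6 - 26*s^5 - 569*s^4 + 422*s^3 + 944*s^2 - 792*s + 80)
Evaluating the step-6 result (the overall T(s)) at s = 0 gives T(0) = 64/80 = 4/5.

Therefore the answer is 4/5.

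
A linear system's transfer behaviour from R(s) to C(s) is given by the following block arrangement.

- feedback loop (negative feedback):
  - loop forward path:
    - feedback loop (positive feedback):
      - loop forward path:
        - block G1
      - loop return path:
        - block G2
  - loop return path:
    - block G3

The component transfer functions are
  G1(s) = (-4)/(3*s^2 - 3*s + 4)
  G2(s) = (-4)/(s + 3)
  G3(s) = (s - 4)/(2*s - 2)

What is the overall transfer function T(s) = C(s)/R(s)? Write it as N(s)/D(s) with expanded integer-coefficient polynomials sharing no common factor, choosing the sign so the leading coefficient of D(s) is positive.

Answer: (-4*s^2 - 8*s + 12)/(3*s^4 + 3*s^3 - 13*s^2 + 3*s + 28)

Working:
Step 1. close the feedback loop around G1, G2 -> (-4*s - 12)/(3*s^3 + 6*s^2 - 5*s - 4)
Step 2. collapse the loop ([G1/(1-G1*G2)] forward, G3 return), which is the overall transfer function T(s) = C(s)/R(s) in lowest terms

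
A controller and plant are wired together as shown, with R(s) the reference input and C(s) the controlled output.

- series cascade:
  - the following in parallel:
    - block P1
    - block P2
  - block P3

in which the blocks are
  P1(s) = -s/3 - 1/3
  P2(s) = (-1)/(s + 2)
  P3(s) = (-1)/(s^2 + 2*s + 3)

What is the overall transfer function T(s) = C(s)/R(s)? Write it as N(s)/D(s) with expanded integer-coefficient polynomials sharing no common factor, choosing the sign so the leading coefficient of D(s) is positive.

Step 1. parallel reduction of P1, P2: (-s^2 - 3*s - 5)/(3*s + 6)
Step 2. series reduction of (P1+P2), P3, giving the overall T(s)

Final answer: (s^2 + 3*s + 5)/(3*s^3 + 12*s^2 + 21*s + 18)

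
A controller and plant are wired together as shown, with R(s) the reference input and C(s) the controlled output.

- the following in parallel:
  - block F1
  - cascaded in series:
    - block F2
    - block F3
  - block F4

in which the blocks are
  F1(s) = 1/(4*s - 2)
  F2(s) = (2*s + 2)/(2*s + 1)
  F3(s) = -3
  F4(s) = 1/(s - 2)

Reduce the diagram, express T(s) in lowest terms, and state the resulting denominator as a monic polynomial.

First reduce the diagram to T(s).

Step 1: cascade F2, F3, giving (-6*s - 6)/(2*s + 1)
Step 2: combine F1, (F2*F3), F4 in parallel, giving (-24*s^3 + 46*s^2 + 33*s - 28)/(8*s^3 - 16*s^2 - 2*s + 4)
T(s) is the step-2 result (common factors already cancelled). Leading coefficient of the denominator: 8. Divide through by 8 for the monic polynomial.

Answer: s^3 - 2*s^2 - s/4 + 1/2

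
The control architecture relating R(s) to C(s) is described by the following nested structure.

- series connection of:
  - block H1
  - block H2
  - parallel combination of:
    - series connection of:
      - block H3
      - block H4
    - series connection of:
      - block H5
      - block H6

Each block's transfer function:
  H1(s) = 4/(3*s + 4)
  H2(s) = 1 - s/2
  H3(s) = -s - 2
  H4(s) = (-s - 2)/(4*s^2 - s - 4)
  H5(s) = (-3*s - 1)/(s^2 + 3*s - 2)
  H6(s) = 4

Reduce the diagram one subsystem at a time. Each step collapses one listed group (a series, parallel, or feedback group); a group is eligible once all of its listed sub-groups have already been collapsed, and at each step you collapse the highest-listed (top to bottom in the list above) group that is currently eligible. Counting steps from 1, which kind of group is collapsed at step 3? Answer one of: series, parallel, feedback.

Reducing step by step:

Step 1. combine H3, H4 in series
Step 2. reduce the series chain H5, H6
Step 3. reduce the parallel group (H3*H4), (H5*H6)
Step 4. reduce the series chain H1, H2, ((H3*H4)+(H5*H6))
So the answer for step 3 is parallel.

Answer: parallel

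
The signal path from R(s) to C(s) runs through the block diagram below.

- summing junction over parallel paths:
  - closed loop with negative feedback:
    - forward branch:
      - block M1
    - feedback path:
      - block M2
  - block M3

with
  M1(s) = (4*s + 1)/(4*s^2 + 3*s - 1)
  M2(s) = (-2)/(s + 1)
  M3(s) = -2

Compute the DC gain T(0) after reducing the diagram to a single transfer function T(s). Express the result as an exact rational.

Step 1: feedback reduction of M1, M2 -> (4*s^2 + 5*s + 1)/(4*s^3 + 7*s^2 - 6*s - 3)
Step 2: sum the parallel branches [M1/(1+M1*M2)], M3 -> (-8*s^3 - 10*s^2 + 17*s + 7)/(4*s^3 + 7*s^2 - 6*s - 3)
Evaluating the step-2 result (the overall T(s)) at s = 0 gives T(0) = 7/(-3) = -7/3.

Therefore the answer is -7/3.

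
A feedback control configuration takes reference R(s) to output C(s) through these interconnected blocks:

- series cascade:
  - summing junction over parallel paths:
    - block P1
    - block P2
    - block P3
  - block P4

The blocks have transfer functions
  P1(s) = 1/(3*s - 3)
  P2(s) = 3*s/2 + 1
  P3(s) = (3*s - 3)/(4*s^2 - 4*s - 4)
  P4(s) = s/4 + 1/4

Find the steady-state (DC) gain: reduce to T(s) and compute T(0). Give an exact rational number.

Step 1: add P1, P2, P3 (parallel) -> (18*s^4 - 24*s^3 - 11*s^2 - 4*s + 17)/(12*s^3 - 24*s^2 + 12)
Step 2: cascade (P1+P2+P3), P4 -> (18*s^5 - 6*s^4 - 35*s^3 - 15*s^2 + 13*s + 17)/(48*s^3 - 96*s^2 + 48)
That last expression is T(s); at s = 0 only the constant terms survive, so T(0) = 17/48.

Therefore the answer is 17/48.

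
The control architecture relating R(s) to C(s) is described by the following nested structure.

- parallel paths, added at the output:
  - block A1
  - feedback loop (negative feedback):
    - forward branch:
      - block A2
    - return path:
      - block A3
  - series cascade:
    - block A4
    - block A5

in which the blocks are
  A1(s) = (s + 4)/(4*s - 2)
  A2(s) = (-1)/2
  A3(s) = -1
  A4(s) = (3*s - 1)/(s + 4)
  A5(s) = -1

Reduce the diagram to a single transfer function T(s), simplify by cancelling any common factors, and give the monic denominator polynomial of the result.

(1) collapse the loop (A2 forward, A3 return) gives (-1)/3
(2) cascade A4, A5 gives (1 - 3*s)/(s + 4)
(3) reduce the parallel group A1, [A2/(1+A2*A3)], (A4*A5) gives (-37*s^2 + 40*s + 50)/(12*s^2 + 42*s - 24)
No further cancellation is possible in the step-3 result, so that is T(s). Its denominator becomes monic after dividing by the leading coefficient 12.

Hence the answer: s^2 + 7*s/2 - 2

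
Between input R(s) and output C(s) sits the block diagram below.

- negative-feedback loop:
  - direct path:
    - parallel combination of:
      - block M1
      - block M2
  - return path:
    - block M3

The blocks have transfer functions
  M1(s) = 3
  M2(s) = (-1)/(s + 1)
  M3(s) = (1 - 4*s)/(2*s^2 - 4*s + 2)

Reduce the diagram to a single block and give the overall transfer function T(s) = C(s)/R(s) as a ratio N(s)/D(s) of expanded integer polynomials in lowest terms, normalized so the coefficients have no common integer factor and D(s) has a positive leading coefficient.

Step 1: sum the parallel branches M1, M2 = (3*s + 2)/(s + 1)
Step 2: apply the feedback formula to (M1+M2), M3, which is the overall transfer function T(s) = C(s)/R(s) in lowest terms

Final answer: (6*s^3 - 8*s^2 - 2*s + 4)/(2*s^3 - 14*s^2 - 7*s + 4)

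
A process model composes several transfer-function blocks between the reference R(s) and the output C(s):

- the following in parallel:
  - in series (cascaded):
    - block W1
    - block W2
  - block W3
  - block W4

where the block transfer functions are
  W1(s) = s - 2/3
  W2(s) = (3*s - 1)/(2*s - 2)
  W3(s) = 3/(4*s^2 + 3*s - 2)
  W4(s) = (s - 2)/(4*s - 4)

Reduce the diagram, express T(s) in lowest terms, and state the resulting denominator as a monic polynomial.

(1) multiply W1, W2 (series), giving (9*s^2 - 9*s + 2)/(6*s - 6)
(2) sum the parallel branches (W1*W2), W3, W4, giving (72*s^4 - 6*s^3 - 89*s^2 + 60*s - 32)/(48*s^3 - 12*s^2 - 60*s + 24)
That last expression is T(s), already simplified. Scaling its denominator by 1/48 (the reciprocal of the leading coefficient) yields the monic denominator.

Answer: s^3 - s^2/4 - 5*s/4 + 1/2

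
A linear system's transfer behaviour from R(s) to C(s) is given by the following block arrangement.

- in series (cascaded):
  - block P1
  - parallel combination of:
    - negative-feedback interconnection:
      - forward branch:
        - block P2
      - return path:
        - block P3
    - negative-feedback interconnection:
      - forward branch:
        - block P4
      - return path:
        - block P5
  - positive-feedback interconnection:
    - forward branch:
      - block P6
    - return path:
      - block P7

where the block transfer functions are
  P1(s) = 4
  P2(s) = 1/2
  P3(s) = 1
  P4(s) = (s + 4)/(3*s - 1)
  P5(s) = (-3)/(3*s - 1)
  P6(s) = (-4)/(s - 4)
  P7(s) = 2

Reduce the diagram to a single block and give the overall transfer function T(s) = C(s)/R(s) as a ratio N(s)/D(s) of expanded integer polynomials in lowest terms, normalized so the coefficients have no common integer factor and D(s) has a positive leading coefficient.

Step 1. feedback reduction of P2, P3 gives 1/3
Step 2. reduce the feedback loop with forward P4 and return P5 gives (3*s^2 + 11*s - 4)/(9*s^2 - 9*s - 11)
Step 3. reduce the parallel group [P2/(1+P2*P3)], [P4/(1+P4*P5)] gives (18*s^2 + 24*s - 23)/(27*s^2 - 27*s - 33)
Step 4. feedback reduction of P6, P7 gives (-4)/(s + 4)
Step 5. series reduction of P1, ([P2/(1+P2*P3)]+[P4/(1+P4*P5)]), [P6/(1-P6*P7)] - this is the overall T(s), already in the required normalized form

Therefore the answer is (-288*s^2 - 384*s + 368)/(27*s^3 + 81*s^2 - 141*s - 132).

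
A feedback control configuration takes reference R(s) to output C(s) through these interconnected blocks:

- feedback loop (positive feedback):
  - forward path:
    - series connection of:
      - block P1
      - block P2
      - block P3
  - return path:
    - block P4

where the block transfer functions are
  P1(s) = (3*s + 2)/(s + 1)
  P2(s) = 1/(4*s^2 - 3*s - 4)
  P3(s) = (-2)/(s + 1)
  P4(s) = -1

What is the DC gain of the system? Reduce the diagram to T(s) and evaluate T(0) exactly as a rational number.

Step 1. combine P1, P2, P3 in series: (-6*s - 4)/(4*s^4 + 5*s^3 - 6*s^2 - 11*s - 4)
Step 2. apply the feedback formula to (P1*P2*P3), P4: (-6*s - 4)/(4*s^4 + 5*s^3 - 6*s^2 - 17*s - 8)
Evaluating the step-2 result (the overall T(s)) at s = 0 gives T(0) = -4/(-8) = 1/2.

Answer: 1/2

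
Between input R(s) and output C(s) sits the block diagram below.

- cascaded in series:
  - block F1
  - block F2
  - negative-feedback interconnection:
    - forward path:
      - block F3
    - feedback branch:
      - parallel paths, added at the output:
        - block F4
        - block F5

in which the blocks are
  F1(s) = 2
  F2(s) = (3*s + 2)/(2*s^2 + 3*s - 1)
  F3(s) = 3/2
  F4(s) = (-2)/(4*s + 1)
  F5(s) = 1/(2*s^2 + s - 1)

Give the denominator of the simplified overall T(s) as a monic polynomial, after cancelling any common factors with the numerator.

Step 1. add F4, F5 (parallel), giving (-4*s^2 + 2*s + 3)/(8*s^3 + 6*s^2 - 3*s - 1)
Step 2. apply the feedback formula to F3, (F4+F5), giving (24*s^3 + 18*s^2 - 9*s - 3)/(16*s^3 + 7)
Step 3. multiply F1, F2, [F3/(1+F3*(F4+F5))] (series), giving (144*s^4 + 204*s^3 + 18*s^2 - 54*s - 12)/(32*s^5 + 48*s^4 - 16*s^3 + 14*s^2 + 21*s - 7)
T(s) is the step-3 result (common factors already cancelled). Leading coefficient of the denominator: 32. Divide through by 32 for the monic polynomial.

Answer: s^5 + 3*s^4/2 - s^3/2 + 7*s^2/16 + 21*s/32 - 7/32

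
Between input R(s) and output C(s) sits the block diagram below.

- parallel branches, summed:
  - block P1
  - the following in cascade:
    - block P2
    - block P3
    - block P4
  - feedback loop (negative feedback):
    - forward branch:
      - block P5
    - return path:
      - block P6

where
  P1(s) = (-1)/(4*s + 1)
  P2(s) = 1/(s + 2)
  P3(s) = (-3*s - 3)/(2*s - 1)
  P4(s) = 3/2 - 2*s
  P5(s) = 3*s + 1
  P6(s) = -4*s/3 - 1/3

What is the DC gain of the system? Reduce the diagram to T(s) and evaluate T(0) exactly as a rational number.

1. cascade P2, P3, P4; result (12*s^2 + 3*s - 9)/(4*s^2 + 6*s - 4)
2. collapse the loop (P5 forward, P6 return); result (-9*s - 3)/(12*s^2 + 7*s - 2)
3. add P1, (P2*P3*P4), [P5/(1+P5*P6)] (parallel); result (576*s^5 + 432*s^4 - 724*s^3 - 367*s^2 + 109*s + 22)/(192*s^5 + 448*s^4 + 44*s^3 - 174*s^2 - 8*s + 8)
That last expression is T(s); at s = 0 only the constant terms survive, so T(0) = 22/8 = 11/4.

Answer: 11/4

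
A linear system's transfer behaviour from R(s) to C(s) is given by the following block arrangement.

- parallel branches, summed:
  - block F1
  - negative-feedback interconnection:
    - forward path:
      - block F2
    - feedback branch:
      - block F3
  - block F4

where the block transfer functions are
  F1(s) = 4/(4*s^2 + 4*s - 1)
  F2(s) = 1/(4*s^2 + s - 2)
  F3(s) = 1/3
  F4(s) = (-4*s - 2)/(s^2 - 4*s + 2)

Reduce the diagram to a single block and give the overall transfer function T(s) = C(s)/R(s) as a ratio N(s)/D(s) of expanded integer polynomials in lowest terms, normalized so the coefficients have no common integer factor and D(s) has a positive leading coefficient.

Answer: (-192*s^5 - 276*s^4 - 256*s^3 + 133*s^2 + 166*s - 56)/(48*s^6 - 132*s^5 - 164*s^4 + 177*s^3 + 57*s^2 - 66*s + 10)

Working:
Step 1. reduce the feedback loop with forward F2 and return F3, giving 3/(12*s^2 + 3*s - 5)
Step 2. combine F1, [F2/(1+F2*F3)], F4 in parallel: this yields T(s), and no further normalization is needed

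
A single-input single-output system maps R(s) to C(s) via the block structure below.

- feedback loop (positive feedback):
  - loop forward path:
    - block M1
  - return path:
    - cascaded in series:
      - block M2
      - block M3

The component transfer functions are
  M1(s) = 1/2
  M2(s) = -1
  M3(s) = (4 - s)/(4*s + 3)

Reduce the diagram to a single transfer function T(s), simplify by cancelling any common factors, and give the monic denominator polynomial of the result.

(1) combine M2, M3 in series gives (s - 4)/(4*s + 3)
(2) close the feedback loop around M1, (M2*M3) gives (4*s + 3)/(7*s + 10)
That last expression is T(s), already simplified. Scaling its denominator by 1/7 (the reciprocal of the leading coefficient) yields the monic denominator.

Final answer: s + 10/7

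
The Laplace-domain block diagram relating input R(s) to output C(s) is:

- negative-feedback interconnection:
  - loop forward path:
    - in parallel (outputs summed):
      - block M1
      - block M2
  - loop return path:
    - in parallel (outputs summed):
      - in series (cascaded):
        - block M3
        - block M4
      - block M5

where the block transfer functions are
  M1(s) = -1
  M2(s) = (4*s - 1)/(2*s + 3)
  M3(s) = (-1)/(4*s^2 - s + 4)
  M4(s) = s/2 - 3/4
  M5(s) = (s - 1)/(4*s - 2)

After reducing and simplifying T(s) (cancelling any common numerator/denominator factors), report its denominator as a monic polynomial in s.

1. combine M1, M2 in parallel; result (2*s - 4)/(2*s + 3)
2. cascade M3, M4; result (3 - 2*s)/(16*s^2 - 4*s + 16)
3. parallel reduction of (M3*M4), M5; result (8*s^3 - 14*s^2 + 18*s - 11)/(32*s^3 - 24*s^2 + 36*s - 16)
4. collapse the loop ((M1+M2) forward, ((M3*M4)+M5) return); result (32*s^4 - 88*s^3 + 84*s^2 - 88*s + 32)/(40*s^4 - 6*s^3 + 46*s^2 - 9*s - 2)
That last expression is T(s), already simplified. Scaling its denominator by 1/40 (the reciprocal of the leading coefficient) yields the monic denominator.

Answer: s^4 - 3*s^3/20 + 23*s^2/20 - 9*s/40 - 1/20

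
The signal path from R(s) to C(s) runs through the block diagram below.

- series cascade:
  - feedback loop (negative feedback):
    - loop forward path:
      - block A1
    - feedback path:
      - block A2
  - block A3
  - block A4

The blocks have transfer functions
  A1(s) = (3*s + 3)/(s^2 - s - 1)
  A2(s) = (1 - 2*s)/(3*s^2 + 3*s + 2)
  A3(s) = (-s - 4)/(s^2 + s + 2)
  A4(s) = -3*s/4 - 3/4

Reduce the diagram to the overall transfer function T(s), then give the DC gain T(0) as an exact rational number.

Step 1. feedback reduction of A1, A2 -> (9*s^3 + 18*s^2 + 15*s + 6)/(3*s^4 - 10*s^2 - 8*s + 1)
Step 2. reduce the series chain [A1/(1+A1*A2)], A3, A4 -> (27*s^5 + 189*s^4 + 423*s^3 + 459*s^2 + 270*s + 72)/(12*s^6 + 12*s^5 - 16*s^4 - 72*s^3 - 108*s^2 - 60*s + 8)
The step-2 result is T(s). Setting s = 0: T(0) = 72/8 = 9.

Final answer: 9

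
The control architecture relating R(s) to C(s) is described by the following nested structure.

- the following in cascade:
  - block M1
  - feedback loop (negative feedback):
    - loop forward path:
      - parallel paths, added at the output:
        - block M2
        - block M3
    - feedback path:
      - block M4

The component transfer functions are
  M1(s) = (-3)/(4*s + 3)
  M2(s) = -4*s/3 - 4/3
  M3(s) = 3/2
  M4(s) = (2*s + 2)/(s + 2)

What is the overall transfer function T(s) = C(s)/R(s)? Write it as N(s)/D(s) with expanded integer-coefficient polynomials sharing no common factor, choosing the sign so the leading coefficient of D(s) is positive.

The answer is (-24*s^2 - 45*s + 6)/(64*s^3 + 80*s^2 - 32*s - 42).

Reasoning:
Step 1: add M2, M3 (parallel); result 1/6 - 4*s/3
Step 2: close the feedback loop around (M2+M3), M4; result (8*s^2 + 15*s - 2)/(16*s^2 + 8*s - 14)
Step 3: multiply M1, [(M2+M3)/(1+(M2+M3)*M4)] (series): this yields T(s), and no further normalization is needed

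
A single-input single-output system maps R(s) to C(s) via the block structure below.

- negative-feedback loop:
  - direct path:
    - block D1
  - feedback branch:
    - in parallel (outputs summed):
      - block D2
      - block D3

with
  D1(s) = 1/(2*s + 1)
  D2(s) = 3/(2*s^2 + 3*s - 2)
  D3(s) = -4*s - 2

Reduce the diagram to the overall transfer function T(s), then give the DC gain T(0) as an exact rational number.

Reducing step by step:

Step 1. parallel reduction of D2, D3 -> (-8*s^3 - 16*s^2 + 2*s + 7)/(2*s^2 + 3*s - 2)
Step 2. feedback reduction of D1, (D2+D3) -> (-2*s^2 - 3*s + 2)/(4*s^3 + 8*s^2 - s - 5)
The step-2 result is T(s). Setting s = 0: T(0) = 2/(-5) = -2/5.

Answer: -2/5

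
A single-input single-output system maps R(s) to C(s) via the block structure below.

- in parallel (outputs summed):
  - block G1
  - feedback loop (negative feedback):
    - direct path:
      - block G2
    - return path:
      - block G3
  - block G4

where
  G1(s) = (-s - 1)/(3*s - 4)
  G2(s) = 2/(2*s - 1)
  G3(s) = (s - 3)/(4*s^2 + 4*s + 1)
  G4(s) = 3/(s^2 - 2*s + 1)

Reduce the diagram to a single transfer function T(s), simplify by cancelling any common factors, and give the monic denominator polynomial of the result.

First reduce the diagram to T(s).

Step 1 - apply the feedback formula to G2, G3: (8*s^2 + 8*s + 2)/(8*s^3 + 4*s^2 - 7)
Step 2 - add G1, [G2/(1+G2*G3)], G4 (parallel): (-8*s^6 + 28*s^5 + 28*s^4 - 43*s^3 - 23*s^2 - 80*s + 83)/(24*s^6 - 68*s^5 + 48*s^4 - 9*s^3 + 54*s^2 - 77*s + 28)
The result of step 2 is T(s) in lowest terms. Its denominator has leading coefficient 24; dividing the denominator through by 24 makes it monic.

Answer: s^6 - 17*s^5/6 + 2*s^4 - 3*s^3/8 + 9*s^2/4 - 77*s/24 + 7/6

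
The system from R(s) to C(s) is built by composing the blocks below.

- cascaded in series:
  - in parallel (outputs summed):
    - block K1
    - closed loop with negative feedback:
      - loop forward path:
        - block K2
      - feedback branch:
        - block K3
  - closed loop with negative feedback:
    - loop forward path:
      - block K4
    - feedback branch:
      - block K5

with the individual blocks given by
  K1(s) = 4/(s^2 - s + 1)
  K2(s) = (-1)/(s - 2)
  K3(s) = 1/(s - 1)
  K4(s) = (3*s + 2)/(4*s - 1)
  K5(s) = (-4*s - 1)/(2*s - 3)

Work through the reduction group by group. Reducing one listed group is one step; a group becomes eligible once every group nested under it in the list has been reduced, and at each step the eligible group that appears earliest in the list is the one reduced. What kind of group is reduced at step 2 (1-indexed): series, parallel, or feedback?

[1] reduce the feedback loop with forward K2 and return K3
[2] add K1, [K2/(1+K2*K3)] (parallel)
[3] collapse the loop (K4 forward, K5 return)
[4] series reduction of (K1+[K2/(1+K2*K3)]), [K4/(1+K4*K5)]
At step 2 the group reduced is parallel.

Final answer: parallel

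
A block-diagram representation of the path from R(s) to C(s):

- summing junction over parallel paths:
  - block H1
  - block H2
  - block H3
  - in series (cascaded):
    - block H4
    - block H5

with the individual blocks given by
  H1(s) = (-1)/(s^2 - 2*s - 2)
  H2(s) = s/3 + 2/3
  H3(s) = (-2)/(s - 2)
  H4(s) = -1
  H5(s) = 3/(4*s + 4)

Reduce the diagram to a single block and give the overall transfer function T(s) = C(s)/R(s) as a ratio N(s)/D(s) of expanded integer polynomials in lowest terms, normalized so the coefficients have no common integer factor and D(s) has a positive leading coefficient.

Reducing step by step:

(1) multiply H4, H5 (series) -> (-3)/(4*s + 4)
(2) reduce the parallel group H1, H2, H3, (H4*H5), which is the overall transfer function T(s) = C(s)/R(s) in lowest terms

Answer: (4*s^5 - 4*s^4 - 65*s^3 + 56*s^2 + 154*s + 68)/(12*s^4 - 36*s^3 - 24*s^2 + 72*s + 48)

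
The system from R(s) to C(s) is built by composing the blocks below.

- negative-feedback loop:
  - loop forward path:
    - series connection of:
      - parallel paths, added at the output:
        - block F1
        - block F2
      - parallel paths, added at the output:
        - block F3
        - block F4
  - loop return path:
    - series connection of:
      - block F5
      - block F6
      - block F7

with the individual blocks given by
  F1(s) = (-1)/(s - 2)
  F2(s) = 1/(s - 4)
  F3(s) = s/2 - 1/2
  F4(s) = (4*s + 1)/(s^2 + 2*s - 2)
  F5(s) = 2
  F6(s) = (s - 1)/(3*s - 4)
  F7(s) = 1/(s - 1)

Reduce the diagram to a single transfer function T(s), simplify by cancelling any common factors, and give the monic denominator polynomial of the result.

[1] add F1, F2 (parallel), giving 2/(s^2 - 6*s + 8)
[2] add F3, F4 (parallel), giving (s^3 + s^2 + 4*s + 4)/(2*s^2 + 4*s - 4)
[3] multiply (F1+F2), (F3+F4) (series), giving (s^3 + s^2 + 4*s + 4)/(s^4 - 4*s^3 - 6*s^2 + 28*s - 16)
[4] series reduction of F5, F6, F7, giving 2/(3*s - 4)
[5] collapse the loop (((F1+F2)*(F3+F4)) forward, (F5*F6*F7) return), giving (3*s^4 - s^3 + 8*s^2 - 4*s - 16)/(3*s^5 - 16*s^4 + 110*s^2 - 152*s + 72)
That last expression is T(s), already simplified. Scaling its denominator by 1/3 (the reciprocal of the leading coefficient) yields the monic denominator.

Therefore the answer is s^5 - 16*s^4/3 + 110*s^2/3 - 152*s/3 + 24.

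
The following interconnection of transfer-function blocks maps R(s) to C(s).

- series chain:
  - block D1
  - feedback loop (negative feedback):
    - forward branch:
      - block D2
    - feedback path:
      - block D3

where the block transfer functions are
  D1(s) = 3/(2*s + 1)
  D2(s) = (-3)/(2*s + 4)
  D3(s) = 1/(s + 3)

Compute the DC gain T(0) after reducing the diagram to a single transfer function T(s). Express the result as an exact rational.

First reduce the diagram to T(s).

1. feedback reduction of D2, D3 = (-3*s - 9)/(2*s^2 + 10*s + 9)
2. combine D1, [D2/(1+D2*D3)] in series = (-9*s - 27)/(4*s^3 + 22*s^2 + 28*s + 9)
The step-2 result is T(s). Setting s = 0: T(0) = -27/9 = -3.

Answer: -3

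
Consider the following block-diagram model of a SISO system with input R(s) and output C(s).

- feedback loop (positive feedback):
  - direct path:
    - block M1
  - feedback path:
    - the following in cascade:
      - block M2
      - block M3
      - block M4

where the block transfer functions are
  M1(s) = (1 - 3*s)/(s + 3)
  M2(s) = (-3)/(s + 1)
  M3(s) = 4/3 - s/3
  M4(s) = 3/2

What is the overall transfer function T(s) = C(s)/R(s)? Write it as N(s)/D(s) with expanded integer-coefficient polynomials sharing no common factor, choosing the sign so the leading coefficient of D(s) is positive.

Answer: (-6*s^2 - 4*s + 2)/(11*s^2 - 31*s + 18)

Working:
Step 1 - multiply M2, M3, M4 (series) gives (3*s - 12)/(2*s + 2)
Step 2 - close the feedback loop around M1, (M2*M3*M4), giving the overall T(s)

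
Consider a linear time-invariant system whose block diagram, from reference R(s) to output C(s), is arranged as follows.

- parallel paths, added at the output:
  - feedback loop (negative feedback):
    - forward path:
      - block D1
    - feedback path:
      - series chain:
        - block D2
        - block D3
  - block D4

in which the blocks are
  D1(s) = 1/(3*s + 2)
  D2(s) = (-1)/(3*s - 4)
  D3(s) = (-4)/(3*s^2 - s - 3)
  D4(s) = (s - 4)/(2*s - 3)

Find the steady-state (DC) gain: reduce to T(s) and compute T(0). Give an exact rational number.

First reduce the diagram to T(s).

1. cascade D2, D3, giving 4/(9*s^3 - 15*s^2 - 5*s + 12)
2. apply the feedback formula to D1, (D2*D3), giving (9*s^3 - 15*s^2 - 5*s + 12)/(27*s^4 - 27*s^3 - 45*s^2 + 26*s + 28)
3. parallel reduction of [D1/(1+D1*(D2*D3))], D4, giving (27*s^5 - 117*s^4 + 6*s^3 + 241*s^2 - 37*s - 148)/(54*s^5 - 135*s^4 - 9*s^3 + 187*s^2 - 22*s - 84)
Step 3 gives the overall T(s). Then T(0) = -148/(-84) = 37/21.

Answer: 37/21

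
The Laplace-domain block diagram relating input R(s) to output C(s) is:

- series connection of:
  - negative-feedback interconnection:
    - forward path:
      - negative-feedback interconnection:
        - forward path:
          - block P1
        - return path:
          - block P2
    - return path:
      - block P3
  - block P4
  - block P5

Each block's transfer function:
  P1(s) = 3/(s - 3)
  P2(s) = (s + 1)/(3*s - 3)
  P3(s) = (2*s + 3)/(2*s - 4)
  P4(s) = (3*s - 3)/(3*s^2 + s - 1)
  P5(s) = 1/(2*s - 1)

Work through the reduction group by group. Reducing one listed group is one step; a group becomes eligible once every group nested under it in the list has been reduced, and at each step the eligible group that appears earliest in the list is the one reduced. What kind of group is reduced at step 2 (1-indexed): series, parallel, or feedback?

Step 1: feedback reduction of P1, P2
Step 2: reduce the feedback loop with forward [P1/(1+P1*P2)] and return P3
Step 3: combine [[P1/(1+P1*P2)]/(1+[P1/(1+P1*P2)]*P3)], P4, P5 in series
At step 2 the group reduced is feedback.

Final answer: feedback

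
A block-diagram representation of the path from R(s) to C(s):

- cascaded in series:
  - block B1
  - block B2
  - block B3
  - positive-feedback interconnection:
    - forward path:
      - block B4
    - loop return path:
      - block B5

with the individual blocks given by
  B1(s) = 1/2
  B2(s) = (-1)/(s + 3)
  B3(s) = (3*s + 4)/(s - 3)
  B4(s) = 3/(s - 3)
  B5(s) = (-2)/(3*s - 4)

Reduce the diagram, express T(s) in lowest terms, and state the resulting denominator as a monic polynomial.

Step 1: apply the feedback formula to B4, B5: (9*s - 12)/(3*s^2 - 13*s + 18)
Step 2: multiply B1, B2, B3, [B4/(1-B4*B5)] (series): (48 - 27*s^2)/(6*s^4 - 26*s^3 - 18*s^2 + 234*s - 324)
Step 2 gives the fully reduced T(s), with no common factor left to cancel. The denominator's leading coefficient is 6, so divide each of its coefficients by 6 to get the monic form.

Therefore the answer is s^4 - 13*s^3/3 - 3*s^2 + 39*s - 54.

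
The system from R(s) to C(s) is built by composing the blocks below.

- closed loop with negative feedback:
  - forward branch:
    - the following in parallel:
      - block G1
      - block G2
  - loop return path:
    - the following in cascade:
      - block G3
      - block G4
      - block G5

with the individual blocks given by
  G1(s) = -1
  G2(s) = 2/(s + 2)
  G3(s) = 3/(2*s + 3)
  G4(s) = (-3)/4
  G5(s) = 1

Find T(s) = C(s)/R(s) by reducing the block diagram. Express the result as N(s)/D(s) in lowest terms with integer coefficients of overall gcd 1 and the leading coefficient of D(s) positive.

Reducing step by step:

[1] sum the parallel branches G1, G2, giving (-s)/(s + 2)
[2] cascade G3, G4, G5, giving (-9)/(8*s + 12)
[3] apply the feedback formula to (G1+G2), (G3*G4*G5), which is the overall transfer function T(s) = C(s)/R(s) in lowest terms

Answer: (-8*s^2 - 12*s)/(8*s^2 + 37*s + 24)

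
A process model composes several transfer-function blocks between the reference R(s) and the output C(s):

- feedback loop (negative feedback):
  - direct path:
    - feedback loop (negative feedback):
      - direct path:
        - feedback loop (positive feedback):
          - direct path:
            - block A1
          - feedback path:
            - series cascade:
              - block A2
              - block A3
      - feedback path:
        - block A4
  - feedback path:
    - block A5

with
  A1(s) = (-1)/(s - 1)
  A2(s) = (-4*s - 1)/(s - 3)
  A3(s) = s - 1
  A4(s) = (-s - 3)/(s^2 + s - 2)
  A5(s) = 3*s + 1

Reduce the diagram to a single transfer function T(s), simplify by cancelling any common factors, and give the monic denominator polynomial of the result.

The answer is s^4 - s^3/6 - 9*s^2/2 + 7*s/6 + 23/6.

Reasoning:
1. combine A2, A3 in series: (-4*s^2 + 3*s + 1)/(s - 3)
2. collapse the loop (A1 forward, (A2*A3) return): (s - 3)/(3*s^2 + s - 4)
3. reduce the feedback loop with forward [A1/(1-A1*(A2*A3))] and return A4: (s^3 - 2*s^2 - 5*s + 6)/(3*s^4 + 4*s^3 - 10*s^2 - 6*s + 17)
4. apply the feedback formula to [[A1/(1-A1*(A2*A3))]/(1+[A1/(1-A1*(A2*A3))]*A4)], A5: (s^3 - 2*s^2 - 5*s + 6)/(6*s^4 - s^3 - 27*s^2 + 7*s + 23)
Step 4 gives the fully reduced T(s), with no common factor left to cancel. The denominator's leading coefficient is 6, so divide each of its coefficients by 6 to get the monic form.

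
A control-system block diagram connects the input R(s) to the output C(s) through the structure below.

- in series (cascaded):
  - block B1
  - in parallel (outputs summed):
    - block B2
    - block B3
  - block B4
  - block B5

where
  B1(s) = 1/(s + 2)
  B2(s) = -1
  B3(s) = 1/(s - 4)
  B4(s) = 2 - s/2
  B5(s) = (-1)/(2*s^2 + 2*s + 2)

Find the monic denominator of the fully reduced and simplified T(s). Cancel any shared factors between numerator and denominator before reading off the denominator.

First reduce the diagram to T(s).

[1] parallel reduction of B2, B3: (5 - s)/(s - 4)
[2] multiply B1, (B2+B3), B4, B5 (series): (5 - s)/(4*s^3 + 12*s^2 + 12*s + 8)
T(s) is the step-2 result (common factors already cancelled). Leading coefficient of the denominator: 4. Divide through by 4 for the monic polynomial.

Answer: s^3 + 3*s^2 + 3*s + 2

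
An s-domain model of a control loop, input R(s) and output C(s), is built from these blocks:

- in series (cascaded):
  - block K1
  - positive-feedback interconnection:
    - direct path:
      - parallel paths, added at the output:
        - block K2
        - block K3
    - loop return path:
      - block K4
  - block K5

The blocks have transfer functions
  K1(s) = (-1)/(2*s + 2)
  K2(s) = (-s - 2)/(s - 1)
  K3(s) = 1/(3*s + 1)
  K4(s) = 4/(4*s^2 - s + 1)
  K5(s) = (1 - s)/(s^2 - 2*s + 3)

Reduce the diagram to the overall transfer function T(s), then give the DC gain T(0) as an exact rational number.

Reducing step by step:

Step 1 - parallel reduction of K2, K3; result (-3*s^2 - 6*s - 3)/(3*s^2 - 2*s - 1)
Step 2 - reduce the feedback loop with forward (K2+K3) and return K4; result (-12*s^4 - 21*s^3 - 9*s^2 - 3*s - 3)/(12*s^4 - 11*s^3 + 13*s^2 + 23*s + 11)
Step 3 - multiply K1, [(K2+K3)/(1-(K2+K3)*K4)], K5 (series); result (-12*s^4 + 3*s^3 + 9*s^2 - 3*s + 3)/(24*s^6 - 70*s^5 + 142*s^4 - 72*s^3 + 8*s^2 + 94*s + 66)
Step 3 gives the overall T(s). Then T(0) = 3/66 = 1/22.

Answer: 1/22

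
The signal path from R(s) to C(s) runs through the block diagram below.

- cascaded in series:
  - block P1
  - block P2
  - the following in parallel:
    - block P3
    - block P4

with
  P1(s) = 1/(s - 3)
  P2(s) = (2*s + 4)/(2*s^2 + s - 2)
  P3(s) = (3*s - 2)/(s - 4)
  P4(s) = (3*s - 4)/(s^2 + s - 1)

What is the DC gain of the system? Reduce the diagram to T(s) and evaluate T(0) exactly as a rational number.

1. reduce the parallel group P3, P4 = (3*s^3 + 4*s^2 - 21*s + 18)/(s^3 - 3*s^2 - 5*s + 4)
2. reduce the series chain P1, P2, (P3+P4) = (6*s^4 + 20*s^3 - 26*s^2 - 48*s + 72)/(2*s^6 - 11*s^5 + 54*s^3 - 13*s^2 - 50*s + 24)
The step-2 result is T(s). Setting s = 0: T(0) = 72/24 = 3.

Answer: 3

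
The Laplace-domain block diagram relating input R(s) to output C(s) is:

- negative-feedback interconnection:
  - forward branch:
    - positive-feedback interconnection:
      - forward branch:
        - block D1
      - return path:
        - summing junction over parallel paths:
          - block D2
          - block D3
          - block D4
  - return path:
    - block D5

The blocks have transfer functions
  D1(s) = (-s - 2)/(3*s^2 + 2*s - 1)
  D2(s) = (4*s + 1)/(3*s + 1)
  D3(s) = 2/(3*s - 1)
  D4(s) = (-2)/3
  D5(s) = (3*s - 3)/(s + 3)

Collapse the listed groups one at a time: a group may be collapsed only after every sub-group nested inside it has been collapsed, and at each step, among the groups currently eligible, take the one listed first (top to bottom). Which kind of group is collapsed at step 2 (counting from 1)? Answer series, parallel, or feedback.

The answer is feedback.

Reasoning:
Step 1. sum the parallel branches D2, D3, D4
Step 2. apply the feedback formula to D1, (D2+D3+D4)
Step 3. apply the feedback formula to [D1/(1-D1*(D2+D3+D4))], D5
Step 2 collapses a feedback group.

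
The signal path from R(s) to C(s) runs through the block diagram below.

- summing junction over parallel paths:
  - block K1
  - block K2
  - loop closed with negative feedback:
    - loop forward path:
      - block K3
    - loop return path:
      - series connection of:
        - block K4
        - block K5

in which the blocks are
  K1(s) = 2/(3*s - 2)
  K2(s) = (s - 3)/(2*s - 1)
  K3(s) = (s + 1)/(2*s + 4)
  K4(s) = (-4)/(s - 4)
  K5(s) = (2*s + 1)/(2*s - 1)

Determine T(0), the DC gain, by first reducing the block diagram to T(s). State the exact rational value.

Step 1: combine K4, K5 in series -> (-8*s - 4)/(2*s^2 - 9*s + 4)
Step 2: close the feedback loop around K3, (K4*K5) -> (2*s^3 - 7*s^2 - 5*s + 4)/(4*s^3 - 18*s^2 - 40*s + 12)
Step 3: combine K1, K2, [K3/(1+K3*(K4*K5))] in parallel -> (24*s^5 - 138*s^4 + 45*s^3 + 289*s^2 - 282*s + 56)/(24*s^5 - 136*s^4 - 106*s^3 + 316*s^2 - 164*s + 24)
DC gain: substitute s = 0 into T(s) from step 3: T(0) = 56/24 = 7/3.

Hence the answer: 7/3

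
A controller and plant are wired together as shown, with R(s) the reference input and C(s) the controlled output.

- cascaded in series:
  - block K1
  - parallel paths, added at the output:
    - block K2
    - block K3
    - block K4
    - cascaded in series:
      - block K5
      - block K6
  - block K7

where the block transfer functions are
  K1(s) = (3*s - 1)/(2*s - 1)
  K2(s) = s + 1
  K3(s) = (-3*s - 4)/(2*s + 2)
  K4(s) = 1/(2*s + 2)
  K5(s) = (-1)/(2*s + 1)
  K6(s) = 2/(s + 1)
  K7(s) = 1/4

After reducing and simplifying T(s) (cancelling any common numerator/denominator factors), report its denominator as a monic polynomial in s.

(1) reduce the series chain K5, K6: (-2)/(2*s^2 + 3*s + 1)
(2) parallel reduction of K2, K3, K4, (K5*K6): (4*s^3 + 4*s^2 - s - 5)/(4*s^2 + 6*s + 2)
(3) series reduction of K1, (K2+K3+K4+(K5*K6)), K7: (12*s^4 + 8*s^3 - 7*s^2 - 14*s + 5)/(32*s^3 + 32*s^2 - 8*s - 8)
Step 3 gives the fully reduced T(s), with no common factor left to cancel. The denominator's leading coefficient is 32, so divide each of its coefficients by 32 to get the monic form.

Therefore the answer is s^3 + s^2 - s/4 - 1/4.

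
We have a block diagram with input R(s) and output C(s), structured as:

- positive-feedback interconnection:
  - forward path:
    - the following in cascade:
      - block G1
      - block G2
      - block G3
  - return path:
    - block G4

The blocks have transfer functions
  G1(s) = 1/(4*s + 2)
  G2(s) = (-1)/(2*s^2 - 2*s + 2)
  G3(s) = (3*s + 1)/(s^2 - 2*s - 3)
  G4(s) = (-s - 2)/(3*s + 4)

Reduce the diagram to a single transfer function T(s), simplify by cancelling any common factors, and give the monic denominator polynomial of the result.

Step 1. reduce the series chain G1, G2, G3 -> (-3*s - 1)/(8*s^5 - 20*s^4 - 12*s^3 + 8*s^2 - 20*s - 12)
Step 2. reduce the feedback loop with forward (G1*G2*G3) and return G4 -> (-9*s^2 - 15*s - 4)/(24*s^6 - 28*s^5 - 116*s^4 - 24*s^3 - 31*s^2 - 123*s - 50)
Step 2 gives the fully reduced T(s), with no common factor left to cancel. The denominator's leading coefficient is 24, so divide each of its coefficients by 24 to get the monic form.

Final answer: s^6 - 7*s^5/6 - 29*s^4/6 - s^3 - 31*s^2/24 - 41*s/8 - 25/12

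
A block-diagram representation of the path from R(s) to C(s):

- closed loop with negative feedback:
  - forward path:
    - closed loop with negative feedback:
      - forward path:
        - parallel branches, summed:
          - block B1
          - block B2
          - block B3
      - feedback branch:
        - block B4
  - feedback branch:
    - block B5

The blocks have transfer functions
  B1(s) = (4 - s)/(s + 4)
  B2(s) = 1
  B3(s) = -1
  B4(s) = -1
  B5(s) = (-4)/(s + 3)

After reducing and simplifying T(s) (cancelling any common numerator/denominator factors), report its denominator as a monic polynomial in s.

First reduce the diagram to T(s).

Step 1. combine B1, B2, B3 in parallel -> (4 - s)/(s + 4)
Step 2. feedback reduction of (B1+B2+B3), B4 -> (4 - s)/(2*s)
Step 3. close the feedback loop around [(B1+B2+B3)/(1+(B1+B2+B3)*B4)], B5 -> (-s^2 + s + 12)/(2*s^2 + 10*s - 16)
T(s) is the step-3 result (common factors already cancelled). Leading coefficient of the denominator: 2. Divide through by 2 for the monic polynomial.

Answer: s^2 + 5*s - 8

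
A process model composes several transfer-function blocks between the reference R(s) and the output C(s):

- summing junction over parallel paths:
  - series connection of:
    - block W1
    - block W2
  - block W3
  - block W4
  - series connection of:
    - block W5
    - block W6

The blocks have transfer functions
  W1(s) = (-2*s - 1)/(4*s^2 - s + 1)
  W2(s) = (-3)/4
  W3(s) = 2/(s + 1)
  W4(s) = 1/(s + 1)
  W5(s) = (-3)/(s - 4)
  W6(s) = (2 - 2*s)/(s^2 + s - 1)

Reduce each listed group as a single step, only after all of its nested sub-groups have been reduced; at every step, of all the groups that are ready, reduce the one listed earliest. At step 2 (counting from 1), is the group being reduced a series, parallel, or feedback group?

Step 1: combine W1, W2 in series
Step 2: combine W5, W6 in series
Step 3: combine (W1*W2), W3, W4, (W5*W6) in parallel
So the answer for step 2 is series.

Therefore the answer is series.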